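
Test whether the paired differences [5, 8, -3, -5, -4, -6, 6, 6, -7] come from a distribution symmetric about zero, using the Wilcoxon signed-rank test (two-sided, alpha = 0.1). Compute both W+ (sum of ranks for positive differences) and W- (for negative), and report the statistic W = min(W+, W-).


Step 1: Drop any zero differences (none here) and take |d_i|.
|d| = [5, 8, 3, 5, 4, 6, 6, 6, 7]
Step 2: Midrank |d_i| (ties get averaged ranks).
ranks: |5|->3.5, |8|->9, |3|->1, |5|->3.5, |4|->2, |6|->6, |6|->6, |6|->6, |7|->8
Step 3: Attach original signs; sum ranks with positive sign and with negative sign.
W+ = 3.5 + 9 + 6 + 6 = 24.5
W- = 1 + 3.5 + 2 + 6 + 8 = 20.5
(Check: W+ + W- = 45 should equal n(n+1)/2 = 45.)
Step 4: Test statistic W = min(W+, W-) = 20.5.
Step 5: Ties in |d|, so use the tie-corrected normal approximation.
        E[W] = n(n+1)/4 = 9*10/4 = 22.5.
        Tie groups: |d|=5 (t=2), |d|=6 (t=3); sum(t^3 - t) = 30.
        Var[W] = n(n+1)(2n+1)/24 - sum(t^3-t)/48 = 1710/24 - 30/48 = 70.625.
        z = (W - E[W]) / sqrt(Var[W]) = (20.5 - 22.5) / 8.4039 = -0.2380.
        Two-sided p = 2*Phi(z) = 0.811892.
Step 6: alpha = 0.1. fail to reject H0.

W+ = 24.5, W- = 20.5, W = min = 20.5, p = 0.811892, fail to reject H0.


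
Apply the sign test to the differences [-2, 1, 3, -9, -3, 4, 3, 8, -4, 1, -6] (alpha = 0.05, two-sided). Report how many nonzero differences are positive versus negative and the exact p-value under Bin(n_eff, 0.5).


Step 1: Discard zero differences. Original n = 11; n_eff = number of nonzero differences = 11.
Nonzero differences (with sign): -2, +1, +3, -9, -3, +4, +3, +8, -4, +1, -6
Step 2: Count signs: positive = 6, negative = 5.
Step 3: Under H0: P(positive) = 0.5, so the number of positives S ~ Bin(11, 0.5).
Step 4: Two-sided exact p-value = sum of Bin(11,0.5) probabilities at or below the observed probability = 1.000000.
Step 5: alpha = 0.05. fail to reject H0.

n_eff = 11, pos = 6, neg = 5, p = 1.000000, fail to reject H0.


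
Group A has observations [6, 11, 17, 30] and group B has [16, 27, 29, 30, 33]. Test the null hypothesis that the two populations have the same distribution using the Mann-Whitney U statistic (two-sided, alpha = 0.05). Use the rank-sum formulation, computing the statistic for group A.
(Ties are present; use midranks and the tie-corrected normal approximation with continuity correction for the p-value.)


Step 1: Combine and sort all 9 observations; assign midranks.
sorted (value, group): (6,X), (11,X), (16,Y), (17,X), (27,Y), (29,Y), (30,X), (30,Y), (33,Y)
ranks: 6->1, 11->2, 16->3, 17->4, 27->5, 29->6, 30->7.5, 30->7.5, 33->9
Step 2: Rank sum for X: R1 = 1 + 2 + 4 + 7.5 = 14.5.
Step 3: U_X = R1 - n1(n1+1)/2 = 14.5 - 4*5/2 = 14.5 - 10 = 4.5.
       U_Y = n1*n2 - U_X = 20 - 4.5 = 15.5.
Step 4: Ties are present, so use the tie-corrected normal approximation (with continuity correction) for the p-value.
Step 5: p-value = 0.218742; compare to alpha = 0.05. fail to reject H0.

U_X = 4.5, p = 0.218742, fail to reject H0 at alpha = 0.05.


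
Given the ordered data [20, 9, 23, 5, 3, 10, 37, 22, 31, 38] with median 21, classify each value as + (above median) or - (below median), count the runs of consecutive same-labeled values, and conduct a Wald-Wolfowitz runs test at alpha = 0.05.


Step 1: Compute median = 21; label A = above, B = below.
Labels in order: BBABBBAAAA  (n_A = 5, n_B = 5)
Step 2: Count runs R = 4.
Step 3: Under H0 (random ordering), E[R] = 2*n_A*n_B/(n_A+n_B) + 1 = 2*5*5/10 + 1 = 6.0000.
        Var[R] = 2*n_A*n_B*(2*n_A*n_B - n_A - n_B) / ((n_A+n_B)^2 * (n_A+n_B-1)) = 2000/900 = 2.2222.
        SD[R] = 1.4907.
Step 4: Continuity-corrected z = (R + 0.5 - E[R]) / SD[R] = (4 + 0.5 - 6.0000) / 1.4907 = -1.0062.
Step 5: Two-sided p-value via normal approximation = 2*(1 - Phi(|z|)) = 0.314305.
Step 6: alpha = 0.05. fail to reject H0.

R = 4, z = -1.0062, p = 0.314305, fail to reject H0.


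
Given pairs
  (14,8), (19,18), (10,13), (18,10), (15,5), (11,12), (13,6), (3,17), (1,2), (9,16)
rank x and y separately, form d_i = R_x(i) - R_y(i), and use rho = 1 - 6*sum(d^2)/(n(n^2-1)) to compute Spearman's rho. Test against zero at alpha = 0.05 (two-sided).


Step 1: Rank x and y separately (midranks; no ties here).
rank(x): 14->7, 19->10, 10->4, 18->9, 15->8, 11->5, 13->6, 3->2, 1->1, 9->3
rank(y): 8->4, 18->10, 13->7, 10->5, 5->2, 12->6, 6->3, 17->9, 2->1, 16->8
Step 2: d_i = R_x(i) - R_y(i); compute d_i^2.
  (7-4)^2=9, (10-10)^2=0, (4-7)^2=9, (9-5)^2=16, (8-2)^2=36, (5-6)^2=1, (6-3)^2=9, (2-9)^2=49, (1-1)^2=0, (3-8)^2=25
sum(d^2) = 154.
Step 3: rho = 1 - 6*154 / (10*(10^2 - 1)) = 1 - 924/990 = 0.066667.
Step 4: Under H0, t = rho * sqrt((n-2)/(1-rho^2)) = 0.1890 ~ t(8).
Step 5: Two-sided p-value from the t-distribution with 8 df = 0.854813.
Step 6: alpha = 0.05. fail to reject H0.

rho = 0.0667, p = 0.854813, fail to reject H0 at alpha = 0.05.


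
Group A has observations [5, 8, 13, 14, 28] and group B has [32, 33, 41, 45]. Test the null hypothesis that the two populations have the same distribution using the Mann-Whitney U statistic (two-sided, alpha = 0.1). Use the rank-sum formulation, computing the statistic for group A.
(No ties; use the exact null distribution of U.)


Step 1: Combine and sort all 9 observations; assign midranks.
sorted (value, group): (5,X), (8,X), (13,X), (14,X), (28,X), (32,Y), (33,Y), (41,Y), (45,Y)
ranks: 5->1, 8->2, 13->3, 14->4, 28->5, 32->6, 33->7, 41->8, 45->9
Step 2: Rank sum for X: R1 = 1 + 2 + 3 + 4 + 5 = 15.
Step 3: U_X = R1 - n1(n1+1)/2 = 15 - 5*6/2 = 15 - 15 = 0.
       U_Y = n1*n2 - U_X = 20 - 0 = 20.
Step 4: No ties, so the exact null distribution of U (based on enumerating the C(9,5) = 126 equally likely rank assignments) gives the two-sided p-value.
Step 5: p-value = 0.015873; compare to alpha = 0.1. reject H0.

U_X = 0, p = 0.015873, reject H0 at alpha = 0.1.


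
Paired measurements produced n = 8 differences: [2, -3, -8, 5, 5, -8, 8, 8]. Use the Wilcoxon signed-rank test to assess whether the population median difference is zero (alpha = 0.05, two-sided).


Step 1: Drop any zero differences (none here) and take |d_i|.
|d| = [2, 3, 8, 5, 5, 8, 8, 8]
Step 2: Midrank |d_i| (ties get averaged ranks).
ranks: |2|->1, |3|->2, |8|->6.5, |5|->3.5, |5|->3.5, |8|->6.5, |8|->6.5, |8|->6.5
Step 3: Attach original signs; sum ranks with positive sign and with negative sign.
W+ = 1 + 3.5 + 3.5 + 6.5 + 6.5 = 21
W- = 2 + 6.5 + 6.5 = 15
(Check: W+ + W- = 36 should equal n(n+1)/2 = 36.)
Step 4: Test statistic W = min(W+, W-) = 15.
Step 5: Ties in |d|, so use the tie-corrected normal approximation.
        E[W] = n(n+1)/4 = 8*9/4 = 18.
        Tie groups: |d|=5 (t=2), |d|=8 (t=4); sum(t^3 - t) = 66.
        Var[W] = n(n+1)(2n+1)/24 - sum(t^3-t)/48 = 1224/24 - 66/48 = 49.625.
        z = (W - E[W]) / sqrt(Var[W]) = (15 - 18) / 7.0445 = -0.4259.
        Two-sided p = 2*Phi(z) = 0.670207.
Step 6: alpha = 0.05. fail to reject H0.

W+ = 21, W- = 15, W = min = 15, p = 0.670207, fail to reject H0.


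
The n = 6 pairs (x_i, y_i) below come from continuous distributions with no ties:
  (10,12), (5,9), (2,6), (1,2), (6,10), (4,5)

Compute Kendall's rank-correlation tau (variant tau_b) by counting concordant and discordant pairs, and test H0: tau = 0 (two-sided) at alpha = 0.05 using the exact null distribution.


Step 1: Enumerate the 15 unordered pairs (i,j) with i<j and classify each by sign(x_j-x_i) * sign(y_j-y_i).
  (1,2):dx=-5,dy=-3->C; (1,3):dx=-8,dy=-6->C; (1,4):dx=-9,dy=-10->C; (1,5):dx=-4,dy=-2->C
  (1,6):dx=-6,dy=-7->C; (2,3):dx=-3,dy=-3->C; (2,4):dx=-4,dy=-7->C; (2,5):dx=+1,dy=+1->C
  (2,6):dx=-1,dy=-4->C; (3,4):dx=-1,dy=-4->C; (3,5):dx=+4,dy=+4->C; (3,6):dx=+2,dy=-1->D
  (4,5):dx=+5,dy=+8->C; (4,6):dx=+3,dy=+3->C; (5,6):dx=-2,dy=-5->C
Step 2: C = 14, D = 1, total pairs = 15.
Step 3: tau = (C - D)/(n(n-1)/2) = (14 - 1)/15 = 0.866667.
Step 4: Exact two-sided p-value (enumerate n! = 720 permutations of y under H0): p = 0.016667.
Step 5: alpha = 0.05. reject H0.

tau_b = 0.8667 (C=14, D=1), p = 0.016667, reject H0.


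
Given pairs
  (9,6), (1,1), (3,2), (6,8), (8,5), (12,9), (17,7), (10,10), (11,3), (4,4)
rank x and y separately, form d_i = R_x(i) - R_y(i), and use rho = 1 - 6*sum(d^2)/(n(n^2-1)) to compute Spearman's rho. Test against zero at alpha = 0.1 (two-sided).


Step 1: Rank x and y separately (midranks; no ties here).
rank(x): 9->6, 1->1, 3->2, 6->4, 8->5, 12->9, 17->10, 10->7, 11->8, 4->3
rank(y): 6->6, 1->1, 2->2, 8->8, 5->5, 9->9, 7->7, 10->10, 3->3, 4->4
Step 2: d_i = R_x(i) - R_y(i); compute d_i^2.
  (6-6)^2=0, (1-1)^2=0, (2-2)^2=0, (4-8)^2=16, (5-5)^2=0, (9-9)^2=0, (10-7)^2=9, (7-10)^2=9, (8-3)^2=25, (3-4)^2=1
sum(d^2) = 60.
Step 3: rho = 1 - 6*60 / (10*(10^2 - 1)) = 1 - 360/990 = 0.636364.
Step 4: Under H0, t = rho * sqrt((n-2)/(1-rho^2)) = 2.3333 ~ t(8).
Step 5: Two-sided p-value from the t-distribution with 8 df = 0.047912.
Step 6: alpha = 0.1. reject H0.

rho = 0.6364, p = 0.047912, reject H0 at alpha = 0.1.


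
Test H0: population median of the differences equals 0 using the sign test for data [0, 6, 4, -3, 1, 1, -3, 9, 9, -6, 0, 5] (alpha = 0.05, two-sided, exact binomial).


Step 1: Discard zero differences. Original n = 12; n_eff = number of nonzero differences = 10.
Nonzero differences (with sign): +6, +4, -3, +1, +1, -3, +9, +9, -6, +5
Step 2: Count signs: positive = 7, negative = 3.
Step 3: Under H0: P(positive) = 0.5, so the number of positives S ~ Bin(10, 0.5).
Step 4: Two-sided exact p-value = sum of Bin(10,0.5) probabilities at or below the observed probability = 0.343750.
Step 5: alpha = 0.05. fail to reject H0.

n_eff = 10, pos = 7, neg = 3, p = 0.343750, fail to reject H0.


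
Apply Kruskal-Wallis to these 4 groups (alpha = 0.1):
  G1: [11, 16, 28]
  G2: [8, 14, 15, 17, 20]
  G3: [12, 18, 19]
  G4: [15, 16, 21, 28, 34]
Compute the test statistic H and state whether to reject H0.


Step 1: Combine all N = 16 observations and assign midranks.
sorted (value, group, rank): (8,G2,1), (11,G1,2), (12,G3,3), (14,G2,4), (15,G2,5.5), (15,G4,5.5), (16,G1,7.5), (16,G4,7.5), (17,G2,9), (18,G3,10), (19,G3,11), (20,G2,12), (21,G4,13), (28,G1,14.5), (28,G4,14.5), (34,G4,16)
Step 2: Sum ranks within each group.
R_1 = 24 (n_1 = 3)
R_2 = 31.5 (n_2 = 5)
R_3 = 24 (n_3 = 3)
R_4 = 56.5 (n_4 = 5)
Step 3: H = 12/(N(N+1)) * sum(R_i^2/n_i) - 3(N+1)
     = 12/(16*17) * (24^2/3 + 31.5^2/5 + 24^2/3 + 56.5^2/5) - 3*17
     = 0.044118 * 1220.9 - 51
     = 2.863235.
Step 4: Ties present; correction factor C = 1 - 18/(16^3 - 16) = 0.995588. Corrected H = 2.863235 / 0.995588 = 2.875923.
Step 5: Under H0, H ~ chi^2(3); p-value = 0.411154.
Step 6: alpha = 0.1. fail to reject H0.

H = 2.8759, df = 3, p = 0.411154, fail to reject H0.


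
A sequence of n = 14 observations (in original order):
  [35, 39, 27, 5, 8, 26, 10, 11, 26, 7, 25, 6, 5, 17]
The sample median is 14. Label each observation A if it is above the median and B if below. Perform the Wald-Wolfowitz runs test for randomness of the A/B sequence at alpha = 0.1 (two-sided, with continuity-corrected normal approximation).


Step 1: Compute median = 14; label A = above, B = below.
Labels in order: AAABBABBABABBA  (n_A = 7, n_B = 7)
Step 2: Count runs R = 9.
Step 3: Under H0 (random ordering), E[R] = 2*n_A*n_B/(n_A+n_B) + 1 = 2*7*7/14 + 1 = 8.0000.
        Var[R] = 2*n_A*n_B*(2*n_A*n_B - n_A - n_B) / ((n_A+n_B)^2 * (n_A+n_B-1)) = 8232/2548 = 3.2308.
        SD[R] = 1.7974.
Step 4: Continuity-corrected z = (R - 0.5 - E[R]) / SD[R] = (9 - 0.5 - 8.0000) / 1.7974 = 0.2782.
Step 5: Two-sided p-value via normal approximation = 2*(1 - Phi(|z|)) = 0.780879.
Step 6: alpha = 0.1. fail to reject H0.

R = 9, z = 0.2782, p = 0.780879, fail to reject H0.


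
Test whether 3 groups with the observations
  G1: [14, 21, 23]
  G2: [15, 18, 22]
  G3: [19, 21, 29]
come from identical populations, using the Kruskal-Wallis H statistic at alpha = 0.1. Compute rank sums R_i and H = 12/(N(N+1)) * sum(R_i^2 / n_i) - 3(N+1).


Step 1: Combine all N = 9 observations and assign midranks.
sorted (value, group, rank): (14,G1,1), (15,G2,2), (18,G2,3), (19,G3,4), (21,G1,5.5), (21,G3,5.5), (22,G2,7), (23,G1,8), (29,G3,9)
Step 2: Sum ranks within each group.
R_1 = 14.5 (n_1 = 3)
R_2 = 12 (n_2 = 3)
R_3 = 18.5 (n_3 = 3)
Step 3: H = 12/(N(N+1)) * sum(R_i^2/n_i) - 3(N+1)
     = 12/(9*10) * (14.5^2/3 + 12^2/3 + 18.5^2/3) - 3*10
     = 0.133333 * 232.167 - 30
     = 0.955556.
Step 4: Ties present; correction factor C = 1 - 6/(9^3 - 9) = 0.991667. Corrected H = 0.955556 / 0.991667 = 0.963585.
Step 5: Under H0, H ~ chi^2(2); p-value = 0.617675.
Step 6: alpha = 0.1. fail to reject H0.

H = 0.9636, df = 2, p = 0.617675, fail to reject H0.


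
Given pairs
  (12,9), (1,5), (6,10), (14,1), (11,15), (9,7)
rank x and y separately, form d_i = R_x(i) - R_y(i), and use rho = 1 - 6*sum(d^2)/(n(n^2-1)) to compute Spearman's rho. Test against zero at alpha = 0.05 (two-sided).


Step 1: Rank x and y separately (midranks; no ties here).
rank(x): 12->5, 1->1, 6->2, 14->6, 11->4, 9->3
rank(y): 9->4, 5->2, 10->5, 1->1, 15->6, 7->3
Step 2: d_i = R_x(i) - R_y(i); compute d_i^2.
  (5-4)^2=1, (1-2)^2=1, (2-5)^2=9, (6-1)^2=25, (4-6)^2=4, (3-3)^2=0
sum(d^2) = 40.
Step 3: rho = 1 - 6*40 / (6*(6^2 - 1)) = 1 - 240/210 = -0.142857.
Step 4: Under H0, t = rho * sqrt((n-2)/(1-rho^2)) = -0.2887 ~ t(4).
Step 5: Two-sided p-value from the t-distribution with 4 df = 0.787172.
Step 6: alpha = 0.05. fail to reject H0.

rho = -0.1429, p = 0.787172, fail to reject H0 at alpha = 0.05.


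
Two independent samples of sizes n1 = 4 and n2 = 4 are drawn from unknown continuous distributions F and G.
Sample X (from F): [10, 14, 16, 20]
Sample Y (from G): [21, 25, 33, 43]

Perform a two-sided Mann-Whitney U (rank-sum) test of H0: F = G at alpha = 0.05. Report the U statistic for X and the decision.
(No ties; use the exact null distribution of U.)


Step 1: Combine and sort all 8 observations; assign midranks.
sorted (value, group): (10,X), (14,X), (16,X), (20,X), (21,Y), (25,Y), (33,Y), (43,Y)
ranks: 10->1, 14->2, 16->3, 20->4, 21->5, 25->6, 33->7, 43->8
Step 2: Rank sum for X: R1 = 1 + 2 + 3 + 4 = 10.
Step 3: U_X = R1 - n1(n1+1)/2 = 10 - 4*5/2 = 10 - 10 = 0.
       U_Y = n1*n2 - U_X = 16 - 0 = 16.
Step 4: No ties, so the exact null distribution of U (based on enumerating the C(8,4) = 70 equally likely rank assignments) gives the two-sided p-value.
Step 5: p-value = 0.028571; compare to alpha = 0.05. reject H0.

U_X = 0, p = 0.028571, reject H0 at alpha = 0.05.


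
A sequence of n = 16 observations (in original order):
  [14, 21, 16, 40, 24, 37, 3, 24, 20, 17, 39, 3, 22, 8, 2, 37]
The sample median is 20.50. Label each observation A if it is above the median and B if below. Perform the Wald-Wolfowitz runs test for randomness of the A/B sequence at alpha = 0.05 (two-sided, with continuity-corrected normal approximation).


Step 1: Compute median = 20.50; label A = above, B = below.
Labels in order: BABAAABABBABABBA  (n_A = 8, n_B = 8)
Step 2: Count runs R = 12.
Step 3: Under H0 (random ordering), E[R] = 2*n_A*n_B/(n_A+n_B) + 1 = 2*8*8/16 + 1 = 9.0000.
        Var[R] = 2*n_A*n_B*(2*n_A*n_B - n_A - n_B) / ((n_A+n_B)^2 * (n_A+n_B-1)) = 14336/3840 = 3.7333.
        SD[R] = 1.9322.
Step 4: Continuity-corrected z = (R - 0.5 - E[R]) / SD[R] = (12 - 0.5 - 9.0000) / 1.9322 = 1.2939.
Step 5: Two-sided p-value via normal approximation = 2*(1 - Phi(|z|)) = 0.195709.
Step 6: alpha = 0.05. fail to reject H0.

R = 12, z = 1.2939, p = 0.195709, fail to reject H0.


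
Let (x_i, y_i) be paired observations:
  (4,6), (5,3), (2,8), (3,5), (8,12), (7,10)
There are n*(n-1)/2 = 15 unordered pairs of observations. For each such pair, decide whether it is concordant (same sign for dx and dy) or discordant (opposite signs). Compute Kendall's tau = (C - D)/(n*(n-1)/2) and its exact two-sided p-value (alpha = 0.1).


Step 1: Enumerate the 15 unordered pairs (i,j) with i<j and classify each by sign(x_j-x_i) * sign(y_j-y_i).
  (1,2):dx=+1,dy=-3->D; (1,3):dx=-2,dy=+2->D; (1,4):dx=-1,dy=-1->C; (1,5):dx=+4,dy=+6->C
  (1,6):dx=+3,dy=+4->C; (2,3):dx=-3,dy=+5->D; (2,4):dx=-2,dy=+2->D; (2,5):dx=+3,dy=+9->C
  (2,6):dx=+2,dy=+7->C; (3,4):dx=+1,dy=-3->D; (3,5):dx=+6,dy=+4->C; (3,6):dx=+5,dy=+2->C
  (4,5):dx=+5,dy=+7->C; (4,6):dx=+4,dy=+5->C; (5,6):dx=-1,dy=-2->C
Step 2: C = 10, D = 5, total pairs = 15.
Step 3: tau = (C - D)/(n(n-1)/2) = (10 - 5)/15 = 0.333333.
Step 4: Exact two-sided p-value (enumerate n! = 720 permutations of y under H0): p = 0.469444.
Step 5: alpha = 0.1. fail to reject H0.

tau_b = 0.3333 (C=10, D=5), p = 0.469444, fail to reject H0.


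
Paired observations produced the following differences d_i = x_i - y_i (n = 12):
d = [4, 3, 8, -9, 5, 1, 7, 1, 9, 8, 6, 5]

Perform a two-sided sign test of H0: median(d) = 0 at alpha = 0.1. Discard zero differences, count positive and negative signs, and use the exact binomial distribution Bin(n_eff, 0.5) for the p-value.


Step 1: Discard zero differences. Original n = 12; n_eff = number of nonzero differences = 12.
Nonzero differences (with sign): +4, +3, +8, -9, +5, +1, +7, +1, +9, +8, +6, +5
Step 2: Count signs: positive = 11, negative = 1.
Step 3: Under H0: P(positive) = 0.5, so the number of positives S ~ Bin(12, 0.5).
Step 4: Two-sided exact p-value = sum of Bin(12,0.5) probabilities at or below the observed probability = 0.006348.
Step 5: alpha = 0.1. reject H0.

n_eff = 12, pos = 11, neg = 1, p = 0.006348, reject H0.


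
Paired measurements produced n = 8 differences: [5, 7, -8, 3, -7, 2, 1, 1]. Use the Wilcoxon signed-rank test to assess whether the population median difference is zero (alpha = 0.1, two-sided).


Step 1: Drop any zero differences (none here) and take |d_i|.
|d| = [5, 7, 8, 3, 7, 2, 1, 1]
Step 2: Midrank |d_i| (ties get averaged ranks).
ranks: |5|->5, |7|->6.5, |8|->8, |3|->4, |7|->6.5, |2|->3, |1|->1.5, |1|->1.5
Step 3: Attach original signs; sum ranks with positive sign and with negative sign.
W+ = 5 + 6.5 + 4 + 3 + 1.5 + 1.5 = 21.5
W- = 8 + 6.5 = 14.5
(Check: W+ + W- = 36 should equal n(n+1)/2 = 36.)
Step 4: Test statistic W = min(W+, W-) = 14.5.
Step 5: Ties in |d|, so use the tie-corrected normal approximation.
        E[W] = n(n+1)/4 = 8*9/4 = 18.
        Tie groups: |d|=1 (t=2), |d|=7 (t=2); sum(t^3 - t) = 12.
        Var[W] = n(n+1)(2n+1)/24 - sum(t^3-t)/48 = 1224/24 - 12/48 = 50.75.
        z = (W - E[W]) / sqrt(Var[W]) = (14.5 - 18) / 7.1239 = -0.4913.
        Two-sided p = 2*Phi(z) = 0.623212.
Step 6: alpha = 0.1. fail to reject H0.

W+ = 21.5, W- = 14.5, W = min = 14.5, p = 0.623212, fail to reject H0.


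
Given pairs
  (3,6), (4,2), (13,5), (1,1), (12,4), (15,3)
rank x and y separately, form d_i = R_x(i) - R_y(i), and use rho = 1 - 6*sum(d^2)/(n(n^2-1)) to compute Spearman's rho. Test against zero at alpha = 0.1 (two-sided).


Step 1: Rank x and y separately (midranks; no ties here).
rank(x): 3->2, 4->3, 13->5, 1->1, 12->4, 15->6
rank(y): 6->6, 2->2, 5->5, 1->1, 4->4, 3->3
Step 2: d_i = R_x(i) - R_y(i); compute d_i^2.
  (2-6)^2=16, (3-2)^2=1, (5-5)^2=0, (1-1)^2=0, (4-4)^2=0, (6-3)^2=9
sum(d^2) = 26.
Step 3: rho = 1 - 6*26 / (6*(6^2 - 1)) = 1 - 156/210 = 0.257143.
Step 4: Under H0, t = rho * sqrt((n-2)/(1-rho^2)) = 0.5322 ~ t(4).
Step 5: Two-sided p-value from the t-distribution with 4 df = 0.622787.
Step 6: alpha = 0.1. fail to reject H0.

rho = 0.2571, p = 0.622787, fail to reject H0 at alpha = 0.1.


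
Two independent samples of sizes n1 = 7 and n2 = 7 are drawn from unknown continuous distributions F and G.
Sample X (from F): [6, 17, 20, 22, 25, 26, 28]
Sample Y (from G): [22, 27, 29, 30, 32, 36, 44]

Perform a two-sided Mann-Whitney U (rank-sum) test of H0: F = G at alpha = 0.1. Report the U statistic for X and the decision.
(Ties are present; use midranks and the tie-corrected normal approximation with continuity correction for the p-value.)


Step 1: Combine and sort all 14 observations; assign midranks.
sorted (value, group): (6,X), (17,X), (20,X), (22,X), (22,Y), (25,X), (26,X), (27,Y), (28,X), (29,Y), (30,Y), (32,Y), (36,Y), (44,Y)
ranks: 6->1, 17->2, 20->3, 22->4.5, 22->4.5, 25->6, 26->7, 27->8, 28->9, 29->10, 30->11, 32->12, 36->13, 44->14
Step 2: Rank sum for X: R1 = 1 + 2 + 3 + 4.5 + 6 + 7 + 9 = 32.5.
Step 3: U_X = R1 - n1(n1+1)/2 = 32.5 - 7*8/2 = 32.5 - 28 = 4.5.
       U_Y = n1*n2 - U_X = 49 - 4.5 = 44.5.
Step 4: Ties are present, so use the tie-corrected normal approximation (with continuity correction) for the p-value.
Step 5: p-value = 0.012618; compare to alpha = 0.1. reject H0.

U_X = 4.5, p = 0.012618, reject H0 at alpha = 0.1.


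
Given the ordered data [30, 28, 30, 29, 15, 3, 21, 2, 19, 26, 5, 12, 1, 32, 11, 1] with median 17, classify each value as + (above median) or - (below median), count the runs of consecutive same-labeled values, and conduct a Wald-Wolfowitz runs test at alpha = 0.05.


Step 1: Compute median = 17; label A = above, B = below.
Labels in order: AAAABBABAABBBABB  (n_A = 8, n_B = 8)
Step 2: Count runs R = 8.
Step 3: Under H0 (random ordering), E[R] = 2*n_A*n_B/(n_A+n_B) + 1 = 2*8*8/16 + 1 = 9.0000.
        Var[R] = 2*n_A*n_B*(2*n_A*n_B - n_A - n_B) / ((n_A+n_B)^2 * (n_A+n_B-1)) = 14336/3840 = 3.7333.
        SD[R] = 1.9322.
Step 4: Continuity-corrected z = (R + 0.5 - E[R]) / SD[R] = (8 + 0.5 - 9.0000) / 1.9322 = -0.2588.
Step 5: Two-sided p-value via normal approximation = 2*(1 - Phi(|z|)) = 0.795809.
Step 6: alpha = 0.05. fail to reject H0.

R = 8, z = -0.2588, p = 0.795809, fail to reject H0.


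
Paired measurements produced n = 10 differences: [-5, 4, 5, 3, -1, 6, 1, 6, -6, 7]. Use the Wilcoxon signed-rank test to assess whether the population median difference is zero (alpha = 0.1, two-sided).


Step 1: Drop any zero differences (none here) and take |d_i|.
|d| = [5, 4, 5, 3, 1, 6, 1, 6, 6, 7]
Step 2: Midrank |d_i| (ties get averaged ranks).
ranks: |5|->5.5, |4|->4, |5|->5.5, |3|->3, |1|->1.5, |6|->8, |1|->1.5, |6|->8, |6|->8, |7|->10
Step 3: Attach original signs; sum ranks with positive sign and with negative sign.
W+ = 4 + 5.5 + 3 + 8 + 1.5 + 8 + 10 = 40
W- = 5.5 + 1.5 + 8 = 15
(Check: W+ + W- = 55 should equal n(n+1)/2 = 55.)
Step 4: Test statistic W = min(W+, W-) = 15.
Step 5: Ties in |d|, so use the tie-corrected normal approximation.
        E[W] = n(n+1)/4 = 10*11/4 = 27.5.
        Tie groups: |d|=1 (t=2), |d|=5 (t=2), |d|=6 (t=3); sum(t^3 - t) = 36.
        Var[W] = n(n+1)(2n+1)/24 - sum(t^3-t)/48 = 2310/24 - 36/48 = 95.5.
        z = (W - E[W]) / sqrt(Var[W]) = (15 - 27.5) / 9.7724 = -1.2791.
        Two-sided p = 2*Phi(z) = 0.200858.
Step 6: alpha = 0.1. fail to reject H0.

W+ = 40, W- = 15, W = min = 15, p = 0.200858, fail to reject H0.


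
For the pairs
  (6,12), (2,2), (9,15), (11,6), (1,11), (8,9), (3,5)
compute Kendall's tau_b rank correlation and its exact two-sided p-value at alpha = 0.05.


Step 1: Enumerate the 21 unordered pairs (i,j) with i<j and classify each by sign(x_j-x_i) * sign(y_j-y_i).
  (1,2):dx=-4,dy=-10->C; (1,3):dx=+3,dy=+3->C; (1,4):dx=+5,dy=-6->D; (1,5):dx=-5,dy=-1->C
  (1,6):dx=+2,dy=-3->D; (1,7):dx=-3,dy=-7->C; (2,3):dx=+7,dy=+13->C; (2,4):dx=+9,dy=+4->C
  (2,5):dx=-1,dy=+9->D; (2,6):dx=+6,dy=+7->C; (2,7):dx=+1,dy=+3->C; (3,4):dx=+2,dy=-9->D
  (3,5):dx=-8,dy=-4->C; (3,6):dx=-1,dy=-6->C; (3,7):dx=-6,dy=-10->C; (4,5):dx=-10,dy=+5->D
  (4,6):dx=-3,dy=+3->D; (4,7):dx=-8,dy=-1->C; (5,6):dx=+7,dy=-2->D; (5,7):dx=+2,dy=-6->D
  (6,7):dx=-5,dy=-4->C
Step 2: C = 13, D = 8, total pairs = 21.
Step 3: tau = (C - D)/(n(n-1)/2) = (13 - 8)/21 = 0.238095.
Step 4: Exact two-sided p-value (enumerate n! = 5040 permutations of y under H0): p = 0.561905.
Step 5: alpha = 0.05. fail to reject H0.

tau_b = 0.2381 (C=13, D=8), p = 0.561905, fail to reject H0.


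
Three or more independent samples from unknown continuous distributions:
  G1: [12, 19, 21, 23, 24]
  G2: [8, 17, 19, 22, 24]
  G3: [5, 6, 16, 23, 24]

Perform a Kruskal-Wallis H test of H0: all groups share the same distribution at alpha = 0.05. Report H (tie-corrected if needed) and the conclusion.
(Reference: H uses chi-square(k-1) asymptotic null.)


Step 1: Combine all N = 15 observations and assign midranks.
sorted (value, group, rank): (5,G3,1), (6,G3,2), (8,G2,3), (12,G1,4), (16,G3,5), (17,G2,6), (19,G1,7.5), (19,G2,7.5), (21,G1,9), (22,G2,10), (23,G1,11.5), (23,G3,11.5), (24,G1,14), (24,G2,14), (24,G3,14)
Step 2: Sum ranks within each group.
R_1 = 46 (n_1 = 5)
R_2 = 40.5 (n_2 = 5)
R_3 = 33.5 (n_3 = 5)
Step 3: H = 12/(N(N+1)) * sum(R_i^2/n_i) - 3(N+1)
     = 12/(15*16) * (46^2/5 + 40.5^2/5 + 33.5^2/5) - 3*16
     = 0.050000 * 975.7 - 48
     = 0.785000.
Step 4: Ties present; correction factor C = 1 - 36/(15^3 - 15) = 0.989286. Corrected H = 0.785000 / 0.989286 = 0.793502.
Step 5: Under H0, H ~ chi^2(2); p-value = 0.672502.
Step 6: alpha = 0.05. fail to reject H0.

H = 0.7935, df = 2, p = 0.672502, fail to reject H0.


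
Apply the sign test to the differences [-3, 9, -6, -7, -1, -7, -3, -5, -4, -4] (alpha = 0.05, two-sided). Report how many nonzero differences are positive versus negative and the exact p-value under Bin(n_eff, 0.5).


Step 1: Discard zero differences. Original n = 10; n_eff = number of nonzero differences = 10.
Nonzero differences (with sign): -3, +9, -6, -7, -1, -7, -3, -5, -4, -4
Step 2: Count signs: positive = 1, negative = 9.
Step 3: Under H0: P(positive) = 0.5, so the number of positives S ~ Bin(10, 0.5).
Step 4: Two-sided exact p-value = sum of Bin(10,0.5) probabilities at or below the observed probability = 0.021484.
Step 5: alpha = 0.05. reject H0.

n_eff = 10, pos = 1, neg = 9, p = 0.021484, reject H0.


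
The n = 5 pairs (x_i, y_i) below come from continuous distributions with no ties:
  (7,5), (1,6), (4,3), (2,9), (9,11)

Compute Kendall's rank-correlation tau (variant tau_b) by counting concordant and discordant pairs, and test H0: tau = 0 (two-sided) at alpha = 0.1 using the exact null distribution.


Step 1: Enumerate the 10 unordered pairs (i,j) with i<j and classify each by sign(x_j-x_i) * sign(y_j-y_i).
  (1,2):dx=-6,dy=+1->D; (1,3):dx=-3,dy=-2->C; (1,4):dx=-5,dy=+4->D; (1,5):dx=+2,dy=+6->C
  (2,3):dx=+3,dy=-3->D; (2,4):dx=+1,dy=+3->C; (2,5):dx=+8,dy=+5->C; (3,4):dx=-2,dy=+6->D
  (3,5):dx=+5,dy=+8->C; (4,5):dx=+7,dy=+2->C
Step 2: C = 6, D = 4, total pairs = 10.
Step 3: tau = (C - D)/(n(n-1)/2) = (6 - 4)/10 = 0.200000.
Step 4: Exact two-sided p-value (enumerate n! = 120 permutations of y under H0): p = 0.816667.
Step 5: alpha = 0.1. fail to reject H0.

tau_b = 0.2000 (C=6, D=4), p = 0.816667, fail to reject H0.


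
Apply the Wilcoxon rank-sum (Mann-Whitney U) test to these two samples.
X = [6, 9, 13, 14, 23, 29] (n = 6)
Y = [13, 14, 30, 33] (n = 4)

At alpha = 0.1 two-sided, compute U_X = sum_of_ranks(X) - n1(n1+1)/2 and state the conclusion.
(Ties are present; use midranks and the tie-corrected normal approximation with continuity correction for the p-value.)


Step 1: Combine and sort all 10 observations; assign midranks.
sorted (value, group): (6,X), (9,X), (13,X), (13,Y), (14,X), (14,Y), (23,X), (29,X), (30,Y), (33,Y)
ranks: 6->1, 9->2, 13->3.5, 13->3.5, 14->5.5, 14->5.5, 23->7, 29->8, 30->9, 33->10
Step 2: Rank sum for X: R1 = 1 + 2 + 3.5 + 5.5 + 7 + 8 = 27.
Step 3: U_X = R1 - n1(n1+1)/2 = 27 - 6*7/2 = 27 - 21 = 6.
       U_Y = n1*n2 - U_X = 24 - 6 = 18.
Step 4: Ties are present, so use the tie-corrected normal approximation (with continuity correction) for the p-value.
Step 5: p-value = 0.238089; compare to alpha = 0.1. fail to reject H0.

U_X = 6, p = 0.238089, fail to reject H0 at alpha = 0.1.


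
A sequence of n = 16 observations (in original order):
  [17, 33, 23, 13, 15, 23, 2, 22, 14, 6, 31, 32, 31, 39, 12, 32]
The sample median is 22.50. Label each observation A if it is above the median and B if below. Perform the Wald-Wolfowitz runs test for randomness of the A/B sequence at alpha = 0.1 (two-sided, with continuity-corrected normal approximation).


Step 1: Compute median = 22.50; label A = above, B = below.
Labels in order: BAABBABBBBAAAABA  (n_A = 8, n_B = 8)
Step 2: Count runs R = 8.
Step 3: Under H0 (random ordering), E[R] = 2*n_A*n_B/(n_A+n_B) + 1 = 2*8*8/16 + 1 = 9.0000.
        Var[R] = 2*n_A*n_B*(2*n_A*n_B - n_A - n_B) / ((n_A+n_B)^2 * (n_A+n_B-1)) = 14336/3840 = 3.7333.
        SD[R] = 1.9322.
Step 4: Continuity-corrected z = (R + 0.5 - E[R]) / SD[R] = (8 + 0.5 - 9.0000) / 1.9322 = -0.2588.
Step 5: Two-sided p-value via normal approximation = 2*(1 - Phi(|z|)) = 0.795809.
Step 6: alpha = 0.1. fail to reject H0.

R = 8, z = -0.2588, p = 0.795809, fail to reject H0.


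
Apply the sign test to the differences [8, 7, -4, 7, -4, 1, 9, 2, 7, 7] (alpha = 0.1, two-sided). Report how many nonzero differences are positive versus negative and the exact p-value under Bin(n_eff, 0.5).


Step 1: Discard zero differences. Original n = 10; n_eff = number of nonzero differences = 10.
Nonzero differences (with sign): +8, +7, -4, +7, -4, +1, +9, +2, +7, +7
Step 2: Count signs: positive = 8, negative = 2.
Step 3: Under H0: P(positive) = 0.5, so the number of positives S ~ Bin(10, 0.5).
Step 4: Two-sided exact p-value = sum of Bin(10,0.5) probabilities at or below the observed probability = 0.109375.
Step 5: alpha = 0.1. fail to reject H0.

n_eff = 10, pos = 8, neg = 2, p = 0.109375, fail to reject H0.


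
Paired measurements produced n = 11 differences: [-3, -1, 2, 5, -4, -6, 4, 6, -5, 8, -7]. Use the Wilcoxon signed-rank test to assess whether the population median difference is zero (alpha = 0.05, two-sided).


Step 1: Drop any zero differences (none here) and take |d_i|.
|d| = [3, 1, 2, 5, 4, 6, 4, 6, 5, 8, 7]
Step 2: Midrank |d_i| (ties get averaged ranks).
ranks: |3|->3, |1|->1, |2|->2, |5|->6.5, |4|->4.5, |6|->8.5, |4|->4.5, |6|->8.5, |5|->6.5, |8|->11, |7|->10
Step 3: Attach original signs; sum ranks with positive sign and with negative sign.
W+ = 2 + 6.5 + 4.5 + 8.5 + 11 = 32.5
W- = 3 + 1 + 4.5 + 8.5 + 6.5 + 10 = 33.5
(Check: W+ + W- = 66 should equal n(n+1)/2 = 66.)
Step 4: Test statistic W = min(W+, W-) = 32.5.
Step 5: Ties in |d|, so use the tie-corrected normal approximation.
        E[W] = n(n+1)/4 = 11*12/4 = 33.
        Tie groups: |d|=4 (t=2), |d|=5 (t=2), |d|=6 (t=2); sum(t^3 - t) = 18.
        Var[W] = n(n+1)(2n+1)/24 - sum(t^3-t)/48 = 3036/24 - 18/48 = 126.125.
        z = (W - E[W]) / sqrt(Var[W]) = (32.5 - 33) / 11.2305 = -0.0445.
        Two-sided p = 2*Phi(z) = 0.964489.
Step 6: alpha = 0.05. fail to reject H0.

W+ = 32.5, W- = 33.5, W = min = 32.5, p = 0.964489, fail to reject H0.


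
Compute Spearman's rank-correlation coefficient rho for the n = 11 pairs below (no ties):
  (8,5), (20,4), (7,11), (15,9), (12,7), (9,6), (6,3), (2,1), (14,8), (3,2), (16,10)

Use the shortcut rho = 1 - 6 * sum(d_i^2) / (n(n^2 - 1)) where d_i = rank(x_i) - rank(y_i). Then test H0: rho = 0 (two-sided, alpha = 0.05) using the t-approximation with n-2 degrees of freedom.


Step 1: Rank x and y separately (midranks; no ties here).
rank(x): 8->5, 20->11, 7->4, 15->9, 12->7, 9->6, 6->3, 2->1, 14->8, 3->2, 16->10
rank(y): 5->5, 4->4, 11->11, 9->9, 7->7, 6->6, 3->3, 1->1, 8->8, 2->2, 10->10
Step 2: d_i = R_x(i) - R_y(i); compute d_i^2.
  (5-5)^2=0, (11-4)^2=49, (4-11)^2=49, (9-9)^2=0, (7-7)^2=0, (6-6)^2=0, (3-3)^2=0, (1-1)^2=0, (8-8)^2=0, (2-2)^2=0, (10-10)^2=0
sum(d^2) = 98.
Step 3: rho = 1 - 6*98 / (11*(11^2 - 1)) = 1 - 588/1320 = 0.554545.
Step 4: Under H0, t = rho * sqrt((n-2)/(1-rho^2)) = 1.9992 ~ t(9).
Step 5: Two-sided p-value from the t-distribution with 9 df = 0.076652.
Step 6: alpha = 0.05. fail to reject H0.

rho = 0.5545, p = 0.076652, fail to reject H0 at alpha = 0.05.


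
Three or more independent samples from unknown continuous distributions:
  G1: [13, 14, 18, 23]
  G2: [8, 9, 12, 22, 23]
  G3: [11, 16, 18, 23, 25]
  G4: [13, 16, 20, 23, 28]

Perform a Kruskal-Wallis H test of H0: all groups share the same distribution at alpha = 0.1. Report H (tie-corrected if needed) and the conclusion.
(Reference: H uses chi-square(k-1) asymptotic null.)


Step 1: Combine all N = 19 observations and assign midranks.
sorted (value, group, rank): (8,G2,1), (9,G2,2), (11,G3,3), (12,G2,4), (13,G1,5.5), (13,G4,5.5), (14,G1,7), (16,G3,8.5), (16,G4,8.5), (18,G1,10.5), (18,G3,10.5), (20,G4,12), (22,G2,13), (23,G1,15.5), (23,G2,15.5), (23,G3,15.5), (23,G4,15.5), (25,G3,18), (28,G4,19)
Step 2: Sum ranks within each group.
R_1 = 38.5 (n_1 = 4)
R_2 = 35.5 (n_2 = 5)
R_3 = 55.5 (n_3 = 5)
R_4 = 60.5 (n_4 = 5)
Step 3: H = 12/(N(N+1)) * sum(R_i^2/n_i) - 3(N+1)
     = 12/(19*20) * (38.5^2/4 + 35.5^2/5 + 55.5^2/5 + 60.5^2/5) - 3*20
     = 0.031579 * 1970.71 - 60
     = 2.233026.
Step 4: Ties present; correction factor C = 1 - 78/(19^3 - 19) = 0.988596. Corrected H = 2.233026 / 0.988596 = 2.258784.
Step 5: Under H0, H ~ chi^2(3); p-value = 0.520463.
Step 6: alpha = 0.1. fail to reject H0.

H = 2.2588, df = 3, p = 0.520463, fail to reject H0.


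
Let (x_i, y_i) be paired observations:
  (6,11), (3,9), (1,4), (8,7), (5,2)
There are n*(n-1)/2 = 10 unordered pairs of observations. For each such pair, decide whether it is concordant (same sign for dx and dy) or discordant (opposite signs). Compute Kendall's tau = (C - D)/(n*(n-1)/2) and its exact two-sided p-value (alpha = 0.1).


Step 1: Enumerate the 10 unordered pairs (i,j) with i<j and classify each by sign(x_j-x_i) * sign(y_j-y_i).
  (1,2):dx=-3,dy=-2->C; (1,3):dx=-5,dy=-7->C; (1,4):dx=+2,dy=-4->D; (1,5):dx=-1,dy=-9->C
  (2,3):dx=-2,dy=-5->C; (2,4):dx=+5,dy=-2->D; (2,5):dx=+2,dy=-7->D; (3,4):dx=+7,dy=+3->C
  (3,5):dx=+4,dy=-2->D; (4,5):dx=-3,dy=-5->C
Step 2: C = 6, D = 4, total pairs = 10.
Step 3: tau = (C - D)/(n(n-1)/2) = (6 - 4)/10 = 0.200000.
Step 4: Exact two-sided p-value (enumerate n! = 120 permutations of y under H0): p = 0.816667.
Step 5: alpha = 0.1. fail to reject H0.

tau_b = 0.2000 (C=6, D=4), p = 0.816667, fail to reject H0.


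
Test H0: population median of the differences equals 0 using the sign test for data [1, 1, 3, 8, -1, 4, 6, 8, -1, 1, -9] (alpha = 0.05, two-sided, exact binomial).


Step 1: Discard zero differences. Original n = 11; n_eff = number of nonzero differences = 11.
Nonzero differences (with sign): +1, +1, +3, +8, -1, +4, +6, +8, -1, +1, -9
Step 2: Count signs: positive = 8, negative = 3.
Step 3: Under H0: P(positive) = 0.5, so the number of positives S ~ Bin(11, 0.5).
Step 4: Two-sided exact p-value = sum of Bin(11,0.5) probabilities at or below the observed probability = 0.226562.
Step 5: alpha = 0.05. fail to reject H0.

n_eff = 11, pos = 8, neg = 3, p = 0.226562, fail to reject H0.


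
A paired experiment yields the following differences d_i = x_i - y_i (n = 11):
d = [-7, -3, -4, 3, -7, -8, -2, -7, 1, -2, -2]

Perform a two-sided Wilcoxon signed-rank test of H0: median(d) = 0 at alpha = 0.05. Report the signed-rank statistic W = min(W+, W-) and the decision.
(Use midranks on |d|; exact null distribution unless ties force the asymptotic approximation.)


Step 1: Drop any zero differences (none here) and take |d_i|.
|d| = [7, 3, 4, 3, 7, 8, 2, 7, 1, 2, 2]
Step 2: Midrank |d_i| (ties get averaged ranks).
ranks: |7|->9, |3|->5.5, |4|->7, |3|->5.5, |7|->9, |8|->11, |2|->3, |7|->9, |1|->1, |2|->3, |2|->3
Step 3: Attach original signs; sum ranks with positive sign and with negative sign.
W+ = 5.5 + 1 = 6.5
W- = 9 + 5.5 + 7 + 9 + 11 + 3 + 9 + 3 + 3 = 59.5
(Check: W+ + W- = 66 should equal n(n+1)/2 = 66.)
Step 4: Test statistic W = min(W+, W-) = 6.5.
Step 5: Ties in |d|, so use the tie-corrected normal approximation.
        E[W] = n(n+1)/4 = 11*12/4 = 33.
        Tie groups: |d|=2 (t=3), |d|=3 (t=2), |d|=7 (t=3); sum(t^3 - t) = 54.
        Var[W] = n(n+1)(2n+1)/24 - sum(t^3-t)/48 = 3036/24 - 54/48 = 125.375.
        z = (W - E[W]) / sqrt(Var[W]) = (6.5 - 33) / 11.1971 = -2.3667.
        Two-sided p = 2*Phi(z) = 0.017948.
Step 6: alpha = 0.05. reject H0.

W+ = 6.5, W- = 59.5, W = min = 6.5, p = 0.017948, reject H0.


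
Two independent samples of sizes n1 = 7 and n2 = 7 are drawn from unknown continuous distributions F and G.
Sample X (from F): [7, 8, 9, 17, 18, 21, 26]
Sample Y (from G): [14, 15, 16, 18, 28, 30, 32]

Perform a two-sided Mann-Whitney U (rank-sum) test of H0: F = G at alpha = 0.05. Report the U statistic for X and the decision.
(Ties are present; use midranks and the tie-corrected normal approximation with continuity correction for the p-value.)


Step 1: Combine and sort all 14 observations; assign midranks.
sorted (value, group): (7,X), (8,X), (9,X), (14,Y), (15,Y), (16,Y), (17,X), (18,X), (18,Y), (21,X), (26,X), (28,Y), (30,Y), (32,Y)
ranks: 7->1, 8->2, 9->3, 14->4, 15->5, 16->6, 17->7, 18->8.5, 18->8.5, 21->10, 26->11, 28->12, 30->13, 32->14
Step 2: Rank sum for X: R1 = 1 + 2 + 3 + 7 + 8.5 + 10 + 11 = 42.5.
Step 3: U_X = R1 - n1(n1+1)/2 = 42.5 - 7*8/2 = 42.5 - 28 = 14.5.
       U_Y = n1*n2 - U_X = 49 - 14.5 = 34.5.
Step 4: Ties are present, so use the tie-corrected normal approximation (with continuity correction) for the p-value.
Step 5: p-value = 0.224289; compare to alpha = 0.05. fail to reject H0.

U_X = 14.5, p = 0.224289, fail to reject H0 at alpha = 0.05.


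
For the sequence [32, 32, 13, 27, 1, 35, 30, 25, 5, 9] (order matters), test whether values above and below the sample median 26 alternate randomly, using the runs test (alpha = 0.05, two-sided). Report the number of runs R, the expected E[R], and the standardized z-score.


Step 1: Compute median = 26; label A = above, B = below.
Labels in order: AABABAABBB  (n_A = 5, n_B = 5)
Step 2: Count runs R = 6.
Step 3: Under H0 (random ordering), E[R] = 2*n_A*n_B/(n_A+n_B) + 1 = 2*5*5/10 + 1 = 6.0000.
        Var[R] = 2*n_A*n_B*(2*n_A*n_B - n_A - n_B) / ((n_A+n_B)^2 * (n_A+n_B-1)) = 2000/900 = 2.2222.
        SD[R] = 1.4907.
Step 4: R = E[R], so z = 0 with no continuity correction.
Step 5: Two-sided p-value via normal approximation = 2*(1 - Phi(|z|)) = 1.000000.
Step 6: alpha = 0.05. fail to reject H0.

R = 6, z = 0.0000, p = 1.000000, fail to reject H0.


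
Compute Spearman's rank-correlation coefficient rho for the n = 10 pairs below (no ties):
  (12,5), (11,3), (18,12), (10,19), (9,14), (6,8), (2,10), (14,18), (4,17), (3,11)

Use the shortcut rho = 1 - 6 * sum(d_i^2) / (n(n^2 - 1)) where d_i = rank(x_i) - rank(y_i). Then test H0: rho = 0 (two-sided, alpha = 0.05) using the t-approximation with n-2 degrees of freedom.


Step 1: Rank x and y separately (midranks; no ties here).
rank(x): 12->8, 11->7, 18->10, 10->6, 9->5, 6->4, 2->1, 14->9, 4->3, 3->2
rank(y): 5->2, 3->1, 12->6, 19->10, 14->7, 8->3, 10->4, 18->9, 17->8, 11->5
Step 2: d_i = R_x(i) - R_y(i); compute d_i^2.
  (8-2)^2=36, (7-1)^2=36, (10-6)^2=16, (6-10)^2=16, (5-7)^2=4, (4-3)^2=1, (1-4)^2=9, (9-9)^2=0, (3-8)^2=25, (2-5)^2=9
sum(d^2) = 152.
Step 3: rho = 1 - 6*152 / (10*(10^2 - 1)) = 1 - 912/990 = 0.078788.
Step 4: Under H0, t = rho * sqrt((n-2)/(1-rho^2)) = 0.2235 ~ t(8).
Step 5: Two-sided p-value from the t-distribution with 8 df = 0.828717.
Step 6: alpha = 0.05. fail to reject H0.

rho = 0.0788, p = 0.828717, fail to reject H0 at alpha = 0.05.


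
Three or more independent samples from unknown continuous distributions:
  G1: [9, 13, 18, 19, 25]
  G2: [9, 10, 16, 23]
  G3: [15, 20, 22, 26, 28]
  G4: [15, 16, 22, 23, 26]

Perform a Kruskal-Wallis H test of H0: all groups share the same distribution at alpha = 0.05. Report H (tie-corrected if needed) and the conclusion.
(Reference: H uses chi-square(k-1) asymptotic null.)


Step 1: Combine all N = 19 observations and assign midranks.
sorted (value, group, rank): (9,G1,1.5), (9,G2,1.5), (10,G2,3), (13,G1,4), (15,G3,5.5), (15,G4,5.5), (16,G2,7.5), (16,G4,7.5), (18,G1,9), (19,G1,10), (20,G3,11), (22,G3,12.5), (22,G4,12.5), (23,G2,14.5), (23,G4,14.5), (25,G1,16), (26,G3,17.5), (26,G4,17.5), (28,G3,19)
Step 2: Sum ranks within each group.
R_1 = 40.5 (n_1 = 5)
R_2 = 26.5 (n_2 = 4)
R_3 = 65.5 (n_3 = 5)
R_4 = 57.5 (n_4 = 5)
Step 3: H = 12/(N(N+1)) * sum(R_i^2/n_i) - 3(N+1)
     = 12/(19*20) * (40.5^2/5 + 26.5^2/4 + 65.5^2/5 + 57.5^2/5) - 3*20
     = 0.031579 * 2022.91 - 60
     = 3.881447.
Step 4: Ties present; correction factor C = 1 - 36/(19^3 - 19) = 0.994737. Corrected H = 3.881447 / 0.994737 = 3.901984.
Step 5: Under H0, H ~ chi^2(3); p-value = 0.272244.
Step 6: alpha = 0.05. fail to reject H0.

H = 3.9020, df = 3, p = 0.272244, fail to reject H0.


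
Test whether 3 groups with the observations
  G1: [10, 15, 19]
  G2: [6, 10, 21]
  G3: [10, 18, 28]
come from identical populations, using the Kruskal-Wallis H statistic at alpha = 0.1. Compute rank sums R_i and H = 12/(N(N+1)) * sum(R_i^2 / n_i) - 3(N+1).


Step 1: Combine all N = 9 observations and assign midranks.
sorted (value, group, rank): (6,G2,1), (10,G1,3), (10,G2,3), (10,G3,3), (15,G1,5), (18,G3,6), (19,G1,7), (21,G2,8), (28,G3,9)
Step 2: Sum ranks within each group.
R_1 = 15 (n_1 = 3)
R_2 = 12 (n_2 = 3)
R_3 = 18 (n_3 = 3)
Step 3: H = 12/(N(N+1)) * sum(R_i^2/n_i) - 3(N+1)
     = 12/(9*10) * (15^2/3 + 12^2/3 + 18^2/3) - 3*10
     = 0.133333 * 231 - 30
     = 0.800000.
Step 4: Ties present; correction factor C = 1 - 24/(9^3 - 9) = 0.966667. Corrected H = 0.800000 / 0.966667 = 0.827586.
Step 5: Under H0, H ~ chi^2(2); p-value = 0.661138.
Step 6: alpha = 0.1. fail to reject H0.

H = 0.8276, df = 2, p = 0.661138, fail to reject H0.
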